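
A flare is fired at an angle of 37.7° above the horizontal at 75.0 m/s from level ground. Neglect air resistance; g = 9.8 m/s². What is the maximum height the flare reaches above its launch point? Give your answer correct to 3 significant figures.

107 m

Vertical component of launch velocity: v_y = 75.0 sin 37.7° = 45.86 m/s.
At the highest point the vertical velocity is zero, so v_y² = 2 g h_max.
h_max = (45.86)² / (2 × 9.8) = 2103 / 19.60 = 107 m.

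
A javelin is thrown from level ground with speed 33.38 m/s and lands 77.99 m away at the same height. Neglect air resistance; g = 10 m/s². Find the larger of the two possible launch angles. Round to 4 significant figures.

Level-ground range: R = v₀² sin(2θ)/g ⇒ sin 2θ = R g / v₀² = 77.99×10/33.38² = 0.6999.
2θ = arcsin(0.6999) = 44.419° or 180° − 44.419° = 135.581°.
So θ = 22.21° or θ = 67.79°.

67.79°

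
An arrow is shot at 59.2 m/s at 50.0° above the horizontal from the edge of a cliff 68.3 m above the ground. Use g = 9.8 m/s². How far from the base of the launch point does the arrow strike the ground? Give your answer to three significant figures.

Components: v_x = 59.2 cos 50.0° = 38.05 m/s, v_y = 59.2 sin 50.0° = 45.35 m/s.
Vertical: 0 = 68.3 + 45.35 t − ½(9.8) t² ⇒ 4.900 t² − 45.35 t − 68.3 = 0.
t = [45.35 + √(2057 + 1339)] / 9.800 = 10.57 s.
Horizontal: R = v_x · t = 38.05 × 10.57 = 402 m.

402 m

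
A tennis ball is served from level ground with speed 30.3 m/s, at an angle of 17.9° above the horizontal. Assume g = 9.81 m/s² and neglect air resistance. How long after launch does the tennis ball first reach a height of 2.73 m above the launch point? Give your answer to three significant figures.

0.362 s

v_y0 = 30.3 sin 17.9° = 9.313 m/s.
Set y = v_y0 t − ½ g t² = 2.73: 4.905 t² − 9.313 t + 2.73 = 0.
t = [9.313 ± √(86.73 − 53.56)] / 9.81 = (9.313 ± 5.759) / 9.81, giving t = 0.362 s or t = 1.54 s.
The tennis ball is on the way up at the first time, so t = 0.362 s.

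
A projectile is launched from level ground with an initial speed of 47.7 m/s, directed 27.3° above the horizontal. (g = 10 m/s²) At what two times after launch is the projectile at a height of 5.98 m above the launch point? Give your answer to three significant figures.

v_y0 = 47.7 sin 27.3° = 21.88 m/s.
Set y = v_y0 t − ½ g t² = 5.98: 5.000 t² − 21.88 t + 5.98 = 0.
t = [21.88 ± √(478.7 − 119.6)] / 10 = (21.88 ± 18.95) / 10, giving t = 0.293 s or t = 4.08 s.
So the projectile is at 5.98 m at t = 0.293 s (rising) and t = 4.08 s (falling).

0.293 s and 4.08 s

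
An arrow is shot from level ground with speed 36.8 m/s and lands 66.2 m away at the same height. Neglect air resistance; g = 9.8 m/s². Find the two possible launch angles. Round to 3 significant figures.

Level-ground range: R = v₀² sin(2θ)/g ⇒ sin 2θ = R g / v₀² = 66.2×9.8/36.8² = 0.4791.
2θ = arcsin(0.4791) = 28.63° or 180° − 28.63° = 151.37°.
So θ = 14.3° or θ = 75.7°.

14.3° and 75.7°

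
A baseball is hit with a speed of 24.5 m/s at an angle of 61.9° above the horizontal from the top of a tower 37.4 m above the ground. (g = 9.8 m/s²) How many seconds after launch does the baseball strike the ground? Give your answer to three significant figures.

5.74 s

Vertical component: v_y = 24.5 sin 61.9° = 21.61 m/s.
Taking up as positive with launch at y = 37.4 m, landing at y = 0: 0 = 37.4 + 21.61 t − ½(9.8) t².
Solving 4.900 t² − 21.61 t − 37.4 = 0 gives t = [21.61 + √(21.61² + 4·4.900·37.4)] / 9.800 = 5.74 s.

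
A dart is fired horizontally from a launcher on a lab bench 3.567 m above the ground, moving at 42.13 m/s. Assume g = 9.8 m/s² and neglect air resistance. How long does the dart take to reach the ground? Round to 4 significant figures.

0.8532 s

The horizontal speed doesn't affect the fall. With v_y0 = 0, h = ½ g t².
t = √(2 × 3.567 / 9.8) = √0.72796 = 0.8532 s.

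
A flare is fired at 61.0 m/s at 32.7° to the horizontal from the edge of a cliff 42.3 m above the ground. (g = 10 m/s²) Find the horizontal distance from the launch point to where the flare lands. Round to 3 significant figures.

395 m

Components: v_x = 61.0 cos 32.7° = 51.33 m/s, v_y = 61.0 sin 32.7° = 32.95 m/s.
Vertical: 0 = 42.3 + 32.95 t − ½(10) t² ⇒ 5.000 t² − 32.95 t − 42.3 = 0.
t = [32.95 + √(1086 + 846.0)] / 10.00 = 7.690 s.
Horizontal: R = v_x · t = 51.33 × 7.690 = 395 m.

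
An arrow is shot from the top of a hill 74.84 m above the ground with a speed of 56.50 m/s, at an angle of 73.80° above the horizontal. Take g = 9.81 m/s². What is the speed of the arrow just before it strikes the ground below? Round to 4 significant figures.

v_x = 56.50 cos 73.80° = 15.763 m/s is unchanged throughout.
For the vertical component, v_y² = v_y0² + 2 g h = (54.257)² + 2×9.81×74.84 = 4412.2, so |v_y| = 66.424 m/s.
Impact speed = √(v_x² + v_y²) = √(248.47 + 4412.2) = 68.27 m/s.

68.27 m/s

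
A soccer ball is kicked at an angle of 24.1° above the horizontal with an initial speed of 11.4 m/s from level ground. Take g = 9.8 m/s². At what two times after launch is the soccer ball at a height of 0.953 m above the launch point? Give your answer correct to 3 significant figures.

0.299 s and 0.651 s

v_y0 = 11.4 sin 24.1° = 4.655 m/s.
Set y = v_y0 t − ½ g t² = 0.953: 4.900 t² − 4.655 t + 0.953 = 0.
t = [4.655 ± √(21.67 − 18.68)] / 9.8 = (4.655 ± 1.729) / 9.8, giving t = 0.299 s or t = 0.651 s.
So the soccer ball is at 0.953 m at t = 0.299 s (rising) and t = 0.651 s (falling).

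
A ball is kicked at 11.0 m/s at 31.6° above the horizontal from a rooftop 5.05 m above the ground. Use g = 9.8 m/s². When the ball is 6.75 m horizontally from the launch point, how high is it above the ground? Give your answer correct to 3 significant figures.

v_x = 11.0 cos 31.6° = 9.369 m/s, v_y0 = 11.0 sin 31.6° = 5.764 m/s.
Time to reach x = 6.75 m: t = x / v_x = 6.75 / 9.369 = 0.7205 s.
y = 5.05 + v_y0 t − ½ g t² = 5.05 + 5.764×0.7205 − 4.900×0.7205² = 6.66 m.

6.66 m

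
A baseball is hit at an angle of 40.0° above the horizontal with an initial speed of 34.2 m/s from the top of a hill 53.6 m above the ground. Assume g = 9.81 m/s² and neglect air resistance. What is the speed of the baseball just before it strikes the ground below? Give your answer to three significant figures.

47.1 m/s

v_x = 34.2 cos 40.0° = 26.20 m/s is unchanged throughout.
For the vertical component, v_y² = v_y0² + 2 g h = (21.98)² + 2×9.81×53.6 = 1535, so |v_y| = 39.18 m/s.
Impact speed = √(v_x² + v_y²) = √(686.4 + 1535) = 47.1 m/s.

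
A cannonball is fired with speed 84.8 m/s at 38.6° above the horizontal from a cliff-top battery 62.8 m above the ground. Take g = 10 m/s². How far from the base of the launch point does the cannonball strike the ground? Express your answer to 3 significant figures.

773 m

Components: v_x = 84.8 cos 38.6° = 66.27 m/s, v_y = 84.8 sin 38.6° = 52.90 m/s.
Vertical: 0 = 62.8 + 52.90 t − ½(10) t² ⇒ 5.000 t² − 52.90 t − 62.8 = 0.
t = [52.90 + √(2798 + 1256)] / 10.00 = 11.66 s.
Horizontal: R = v_x · t = 66.27 × 11.66 = 773 m.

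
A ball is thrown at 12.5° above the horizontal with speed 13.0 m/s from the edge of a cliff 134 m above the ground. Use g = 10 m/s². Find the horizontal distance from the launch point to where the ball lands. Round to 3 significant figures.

69.4 m

Components: v_x = 13.0 cos 12.5° = 12.69 m/s, v_y = 13.0 sin 12.5° = 2.814 m/s.
Vertical: 0 = 134 + 2.814 t − ½(10) t² ⇒ 5.000 t² − 2.814 t − 134 = 0.
t = [2.814 + √(7.919 + 2680)] / 10.00 = 5.466 s.
Horizontal: R = v_x · t = 12.69 × 5.466 = 69.4 m.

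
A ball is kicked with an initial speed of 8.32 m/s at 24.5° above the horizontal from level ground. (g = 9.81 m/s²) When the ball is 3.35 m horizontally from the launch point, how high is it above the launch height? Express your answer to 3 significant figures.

0.566 m

v_x = 8.32 cos 24.5° = 7.571 m/s, v_y0 = 8.32 sin 24.5° = 3.450 m/s.
Time to reach x = 3.35 m: t = x / v_x = 3.35 / 7.571 = 0.4425 s.
y = v_y0 t − ½ g t² = 3.450×0.4425 − 4.905×0.4425² = 0.566 m.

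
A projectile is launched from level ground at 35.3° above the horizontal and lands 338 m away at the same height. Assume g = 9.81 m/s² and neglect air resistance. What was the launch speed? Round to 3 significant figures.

59.3 m/s

On level ground, R = v₀² sin(2θ) / g, so v₀ = √(R g / sin 2θ).
sin(2 × 35.3°) = 0.9432.
v₀ = √(338 × 9.81 / 0.9432) = √3515 = 59.3 m/s.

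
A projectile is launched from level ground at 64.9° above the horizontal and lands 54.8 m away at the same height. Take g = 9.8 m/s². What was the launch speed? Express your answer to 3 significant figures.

26.4 m/s

On level ground, R = v₀² sin(2θ) / g, so v₀ = √(R g / sin 2θ).
sin(2 × 64.9°) = 0.7683.
v₀ = √(54.8 × 9.8 / 0.7683) = √699.0 = 26.4 m/s.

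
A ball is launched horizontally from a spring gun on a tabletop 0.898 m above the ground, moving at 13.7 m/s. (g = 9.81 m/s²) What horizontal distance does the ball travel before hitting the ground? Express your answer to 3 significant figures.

5.86 m

Initial vertical velocity is zero, so the fall time comes from h = ½ g t²: t = √(2 × 0.898 / 9.81) = 0.4279 s.
Horizontal motion is uniform at 13.7 m/s, so x = 13.7 × 0.4279 = 5.86 m.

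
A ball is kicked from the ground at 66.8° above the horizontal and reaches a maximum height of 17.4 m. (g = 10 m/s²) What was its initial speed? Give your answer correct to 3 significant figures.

20.3 m/s

At maximum height v_y = 0, so (v₀ sin θ)² = 2 g H.
v₀ sin 66.8° = √(2 × 10 × 17.4) = 18.65 m/s.
v₀ = 18.65 / sin 66.8° = 18.65 / 0.9191 = 20.3 m/s.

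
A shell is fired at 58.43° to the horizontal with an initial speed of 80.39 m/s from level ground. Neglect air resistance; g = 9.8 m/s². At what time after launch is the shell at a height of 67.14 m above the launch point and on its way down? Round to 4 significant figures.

12.92 s

v_y0 = 80.39 sin 58.43° = 68.492 m/s.
Set y = v_y0 t − ½ g t² = 67.14: 4.900 t² − 68.492 t + 67.14 = 0.
t = [68.492 ± √(4691.2 − 1315.9)] / 9.8 = (68.492 ± 58.097) / 9.8, giving t = 1.061 s or t = 12.92 s.
On the way down corresponds to the larger root: t = 12.92 s.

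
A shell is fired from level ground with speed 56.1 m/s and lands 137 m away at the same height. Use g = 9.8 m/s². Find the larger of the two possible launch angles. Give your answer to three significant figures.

Level-ground range: R = v₀² sin(2θ)/g ⇒ sin 2θ = R g / v₀² = 137×9.8/56.1² = 0.4266.
2θ = arcsin(0.4266) = 25.25° or 180° − 25.25° = 154.75°.
So θ = 12.6° or θ = 77.4°.

77.4°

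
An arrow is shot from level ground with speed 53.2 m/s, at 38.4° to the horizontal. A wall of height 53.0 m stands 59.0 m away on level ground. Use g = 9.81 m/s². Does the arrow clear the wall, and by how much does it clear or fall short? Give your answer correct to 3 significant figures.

v_x = 53.2 cos 38.4° = 41.69 m/s; v_y0 = 53.2 sin 38.4° = 33.05 m/s.
Time to reach the wall: t = 59.0 / 41.69 = 1.415 s.
Height at that point: y = 33.05×1.415 − 4.905×1.415² = 36.94 m.
That is 53.0 − 36.94 = 16.1 m below the top of the wall, so the arrow does not clear it.

No — it falls 16.1 m short of clearing the wall.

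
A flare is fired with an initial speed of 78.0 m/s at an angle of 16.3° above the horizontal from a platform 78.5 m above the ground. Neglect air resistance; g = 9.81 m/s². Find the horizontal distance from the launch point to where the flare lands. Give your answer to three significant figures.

510 m

Components: v_x = 78.0 cos 16.3° = 74.86 m/s, v_y = 78.0 sin 16.3° = 21.89 m/s.
Vertical: 0 = 78.5 + 21.89 t − ½(9.81) t² ⇒ 4.905 t² − 21.89 t − 78.5 = 0.
t = [21.89 + √(479.2 + 1540)] / 9.810 = 6.812 s.
Horizontal: R = v_x · t = 74.86 × 6.812 = 510 m.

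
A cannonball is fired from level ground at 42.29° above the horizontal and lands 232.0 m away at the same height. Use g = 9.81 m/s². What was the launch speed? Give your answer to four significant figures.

On level ground, R = v₀² sin(2θ) / g, so v₀ = √(R g / sin 2θ).
sin(2 × 42.29°) = 0.9955.
v₀ = √(232.0 × 9.81 / 0.9955) = √2286.2 = 47.81 m/s.

47.81 m/s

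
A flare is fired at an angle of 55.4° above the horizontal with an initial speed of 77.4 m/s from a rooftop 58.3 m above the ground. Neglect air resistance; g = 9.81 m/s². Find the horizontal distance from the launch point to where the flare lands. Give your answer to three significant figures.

Components: v_x = 77.4 cos 55.4° = 43.95 m/s, v_y = 77.4 sin 55.4° = 63.71 m/s.
Vertical: 0 = 58.3 + 63.71 t − ½(9.81) t² ⇒ 4.905 t² − 63.71 t − 58.3 = 0.
t = [63.71 + √(4059 + 1144)] / 9.810 = 13.85 s.
Horizontal: R = v_x · t = 43.95 × 13.85 = 609 m.

609 m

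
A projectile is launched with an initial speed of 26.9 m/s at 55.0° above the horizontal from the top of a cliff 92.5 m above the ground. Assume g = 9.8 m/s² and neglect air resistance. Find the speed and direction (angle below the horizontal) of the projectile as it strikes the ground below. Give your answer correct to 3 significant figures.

v_x = 26.9 cos 55.0° = 15.43 m/s (constant).
|v_y| at impact = √((22.04)² + 2×9.8×92.5) = 47.95 m/s.
Speed = √(15.43² + 47.95²) = 50.4 m/s; angle = arctan(47.95/15.43) = 72.2° below horizontal.

50.4 m/s at 72.2° below the horizontal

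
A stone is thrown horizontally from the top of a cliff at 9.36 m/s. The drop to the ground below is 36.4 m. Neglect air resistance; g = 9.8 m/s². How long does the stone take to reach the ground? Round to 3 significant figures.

2.73 s

The horizontal speed doesn't affect the fall. With v_y0 = 0, h = ½ g t².
t = √(2 × 36.4 / 9.8) = √7.429 = 2.73 s.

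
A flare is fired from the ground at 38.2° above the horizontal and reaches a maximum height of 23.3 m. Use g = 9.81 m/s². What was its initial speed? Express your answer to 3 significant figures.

At maximum height v_y = 0, so (v₀ sin θ)² = 2 g H.
v₀ sin 38.2° = √(2 × 9.81 × 23.3) = 21.38 m/s.
v₀ = 21.38 / sin 38.2° = 21.38 / 0.6184 = 34.6 m/s.

34.6 m/s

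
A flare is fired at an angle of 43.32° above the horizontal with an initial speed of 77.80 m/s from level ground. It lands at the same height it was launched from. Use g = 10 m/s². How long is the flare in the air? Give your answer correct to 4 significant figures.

Vertical component: v_y = 77.80 sin 43.32° = 53.376 m/s.
For a projectile landing at launch height, time of flight is t = 2 v_y / g = 2 × 53.376 / 10 = 10.68 s.

10.68 s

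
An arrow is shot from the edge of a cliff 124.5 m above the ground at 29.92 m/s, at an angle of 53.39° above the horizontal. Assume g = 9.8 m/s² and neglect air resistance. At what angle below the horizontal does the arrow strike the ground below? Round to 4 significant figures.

v_x = 29.92 cos 53.39° = 17.843 m/s.
At impact |v_y| = √(v_y0² + 2 g h) = √(24.017² + 2×9.8×124.5) = 54.927 m/s.
Angle below horizontal = arctan(|v_y| / v_x) = arctan(54.927 / 17.843) = 72.00°.

72.00°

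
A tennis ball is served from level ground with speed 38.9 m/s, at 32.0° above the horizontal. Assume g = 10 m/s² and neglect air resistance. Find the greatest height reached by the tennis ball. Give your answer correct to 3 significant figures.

21.2 m

Vertical component of launch velocity: v_y = 38.9 sin 32.0° = 20.61 m/s.
At the highest point the vertical velocity is zero, so v_y² = 2 g h_max.
h_max = (20.61)² / (2 × 10) = 424.8 / 20.00 = 21.2 m.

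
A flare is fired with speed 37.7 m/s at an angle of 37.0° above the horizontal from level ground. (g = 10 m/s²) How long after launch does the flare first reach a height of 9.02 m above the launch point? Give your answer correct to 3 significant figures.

0.440 s

v_y0 = 37.7 sin 37.0° = 22.69 m/s.
Set y = v_y0 t − ½ g t² = 9.02: 5.000 t² − 22.69 t + 9.02 = 0.
t = [22.69 ± √(514.8 − 180.4)] / 10 = (22.69 ± 18.29) / 10, giving t = 0.440 s or t = 4.10 s.
The flare is on the way up at the first time, so t = 0.440 s.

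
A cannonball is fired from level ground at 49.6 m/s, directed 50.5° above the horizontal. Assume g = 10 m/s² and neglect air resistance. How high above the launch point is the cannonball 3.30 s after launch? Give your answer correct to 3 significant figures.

v_y0 = 49.6 sin 50.5° = 38.27 m/s.
y(t) = v_y0 t − ½ g t² = 38.27×3.30 − 5.000×3.30² = 71.8 m.

71.8 m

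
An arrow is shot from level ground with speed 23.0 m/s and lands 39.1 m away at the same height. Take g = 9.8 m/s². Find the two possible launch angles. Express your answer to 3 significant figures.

Level-ground range: R = v₀² sin(2θ)/g ⇒ sin 2θ = R g / v₀² = 39.1×9.8/23.0² = 0.7243.
2θ = arcsin(0.7243) = 46.41° or 180° − 46.41° = 133.59°.
So θ = 23.2° or θ = 66.8°.

23.2° and 66.8°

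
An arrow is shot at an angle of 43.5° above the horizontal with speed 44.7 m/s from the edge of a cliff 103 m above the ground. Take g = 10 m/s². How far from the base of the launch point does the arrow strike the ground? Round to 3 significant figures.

Components: v_x = 44.7 cos 43.5° = 32.42 m/s, v_y = 44.7 sin 43.5° = 30.77 m/s.
Vertical: 0 = 103 + 30.77 t − ½(10) t² ⇒ 5.000 t² − 30.77 t − 103 = 0.
t = [30.77 + √(946.8 + 2060)] / 10.00 = 8.560 s.
Horizontal: R = v_x · t = 32.42 × 8.560 = 278 m.

278 m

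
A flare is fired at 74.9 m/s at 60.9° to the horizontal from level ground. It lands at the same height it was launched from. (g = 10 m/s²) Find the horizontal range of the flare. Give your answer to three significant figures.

477 m

For level ground, R = v₀² sin(2θ) / g.
sin(2 × 60.9°) = sin 121.8° = 0.8499.
R = (74.9)² × 0.8499 / 10 = 477 m.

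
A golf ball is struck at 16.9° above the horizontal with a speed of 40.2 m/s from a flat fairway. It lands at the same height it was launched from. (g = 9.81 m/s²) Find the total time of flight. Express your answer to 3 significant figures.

2.38 s

Vertical component: v_y = 40.2 sin 16.9° = 11.69 m/s.
For a projectile landing at launch height, time of flight is t = 2 v_y / g = 2 × 11.69 / 9.81 = 2.38 s.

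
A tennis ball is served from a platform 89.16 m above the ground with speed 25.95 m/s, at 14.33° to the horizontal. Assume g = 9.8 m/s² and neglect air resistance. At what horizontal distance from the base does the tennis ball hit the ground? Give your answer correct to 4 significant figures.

Components: v_x = 25.95 cos 14.33° = 25.143 m/s, v_y = 25.95 sin 14.33° = 6.4228 m/s.
Vertical: 0 = 89.16 + 6.4228 t − ½(9.8) t² ⇒ 4.900 t² − 6.4228 t − 89.16 = 0.
t = [6.4228 + √(41.252 + 1747.5)] / 9.800 = 4.9711 s.
Horizontal: R = v_x · t = 25.143 × 4.9711 = 125.0 m.

125.0 m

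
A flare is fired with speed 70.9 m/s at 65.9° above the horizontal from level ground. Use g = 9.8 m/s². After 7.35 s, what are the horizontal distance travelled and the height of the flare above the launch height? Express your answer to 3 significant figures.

v_x = 70.9 cos 65.9° = 28.95 m/s; v_y0 = 70.9 sin 65.9° = 64.72 m/s.
x = v_x t = 28.95 × 7.35 = 213 m.
y = v_y0 t − ½ g t² = 64.72×7.35 − 4.900×7.35² = 211 m.

x = 213 m, y = 211 m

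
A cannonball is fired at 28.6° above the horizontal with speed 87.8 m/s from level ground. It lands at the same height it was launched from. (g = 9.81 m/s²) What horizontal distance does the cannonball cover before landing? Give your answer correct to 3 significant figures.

For level ground, R = v₀² sin(2θ) / g.
sin(2 × 28.6°) = sin 57.20° = 0.8406.
R = (87.8)² × 0.8406 / 9.81 = 661 m.

661 m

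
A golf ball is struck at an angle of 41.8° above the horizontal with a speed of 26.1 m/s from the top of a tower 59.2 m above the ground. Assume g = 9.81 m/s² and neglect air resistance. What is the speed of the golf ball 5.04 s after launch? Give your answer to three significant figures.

v_x = 26.1 cos 41.8° = 19.46 m/s (constant).
v_y(t) = 26.1 sin 41.8° − g t = 17.40 − 9.81 × 5.04 = -32.04 m/s.
Speed = √(v_x² + v_y²) = √(378.7 + 1027) = 37.5 m/s.

37.5 m/s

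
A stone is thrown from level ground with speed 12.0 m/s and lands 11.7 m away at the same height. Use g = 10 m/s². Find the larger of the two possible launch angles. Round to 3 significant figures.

Level-ground range: R = v₀² sin(2θ)/g ⇒ sin 2θ = R g / v₀² = 11.7×10/12.0² = 0.8125.
2θ = arcsin(0.8125) = 54.34° or 180° − 54.34° = 125.66°.
So θ = 27.2° or θ = 62.8°.

62.8°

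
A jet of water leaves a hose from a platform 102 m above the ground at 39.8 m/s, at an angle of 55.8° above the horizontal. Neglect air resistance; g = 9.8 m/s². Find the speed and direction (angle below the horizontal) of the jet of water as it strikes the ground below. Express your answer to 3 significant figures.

v_x = 39.8 cos 55.8° = 22.37 m/s (constant).
|v_y| at impact = √((32.92)² + 2×9.8×102) = 55.52 m/s.
Speed = √(22.37² + 55.52²) = 59.9 m/s; angle = arctan(55.52/22.37) = 68.1° below horizontal.

59.9 m/s at 68.1° below the horizontal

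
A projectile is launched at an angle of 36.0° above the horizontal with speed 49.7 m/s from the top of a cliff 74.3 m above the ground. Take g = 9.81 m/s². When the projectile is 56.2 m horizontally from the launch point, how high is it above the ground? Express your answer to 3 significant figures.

106 m

v_x = 49.7 cos 36.0° = 40.21 m/s, v_y0 = 49.7 sin 36.0° = 29.21 m/s.
Time to reach x = 56.2 m: t = x / v_x = 56.2 / 40.21 = 1.398 s.
y = 74.3 + v_y0 t − ½ g t² = 74.3 + 29.21×1.398 − 4.905×1.398² = 106 m.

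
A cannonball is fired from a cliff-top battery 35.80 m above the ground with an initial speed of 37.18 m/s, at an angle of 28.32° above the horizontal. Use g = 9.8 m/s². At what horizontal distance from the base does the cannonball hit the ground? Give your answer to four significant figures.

Components: v_x = 37.18 cos 28.32° = 32.730 m/s, v_y = 37.18 sin 28.32° = 17.638 m/s.
Vertical: 0 = 35.80 + 17.638 t − ½(9.8) t² ⇒ 4.900 t² − 17.638 t − 35.80 = 0.
t = [17.638 + √(311.10 + 701.68)] / 9.800 = 5.0472 s.
Horizontal: R = v_x · t = 32.730 × 5.0472 = 165.2 m.

165.2 m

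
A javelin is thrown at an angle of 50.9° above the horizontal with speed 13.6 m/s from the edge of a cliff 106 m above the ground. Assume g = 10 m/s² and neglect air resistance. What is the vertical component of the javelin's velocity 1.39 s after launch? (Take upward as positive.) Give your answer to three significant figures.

-3.35 m/s

Initial vertical component: v_y0 = 13.6 sin 50.9° = 10.55 m/s.
v_y(t) = v_y0 − g t = 10.55 − 10 × 1.39 = -3.35 m/s.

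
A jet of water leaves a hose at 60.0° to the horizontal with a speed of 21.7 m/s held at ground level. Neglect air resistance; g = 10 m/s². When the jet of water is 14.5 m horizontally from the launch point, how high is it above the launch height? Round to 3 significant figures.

v_x = 21.7 cos 60.0° = 10.85 m/s, v_y0 = 21.7 sin 60.0° = 18.79 m/s.
Time to reach x = 14.5 m: t = x / v_x = 14.5 / 10.85 = 1.336 s.
y = v_y0 t − ½ g t² = 18.79×1.336 − 5.000×1.336² = 16.2 m.

16.2 m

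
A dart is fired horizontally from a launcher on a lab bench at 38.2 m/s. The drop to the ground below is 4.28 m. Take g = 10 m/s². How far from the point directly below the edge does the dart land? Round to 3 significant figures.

Initial vertical velocity is zero, so the fall time comes from h = ½ g t²: t = √(2 × 4.28 / 10) = 0.9252 s.
Horizontal motion is uniform at 38.2 m/s, so x = 38.2 × 0.9252 = 35.3 m.

35.3 m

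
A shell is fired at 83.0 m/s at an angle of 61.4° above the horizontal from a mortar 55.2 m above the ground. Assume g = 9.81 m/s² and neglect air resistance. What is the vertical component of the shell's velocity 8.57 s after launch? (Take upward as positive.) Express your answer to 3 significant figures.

Initial vertical component: v_y0 = 83.0 sin 61.4° = 72.87 m/s.
v_y(t) = v_y0 − g t = 72.87 − 9.81 × 8.57 = -11.2 m/s.

-11.2 m/s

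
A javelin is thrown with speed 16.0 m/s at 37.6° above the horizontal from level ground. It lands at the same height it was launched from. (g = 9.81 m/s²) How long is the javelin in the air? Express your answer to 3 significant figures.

1.99 s

Vertical component: v_y = 16.0 sin 37.6° = 9.762 m/s.
For a projectile landing at launch height, time of flight is t = 2 v_y / g = 2 × 9.762 / 9.81 = 1.99 s.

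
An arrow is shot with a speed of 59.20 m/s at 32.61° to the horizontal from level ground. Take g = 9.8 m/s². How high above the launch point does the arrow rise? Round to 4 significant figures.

51.93 m

Vertical component of launch velocity: v_y = 59.20 sin 32.61° = 31.904 m/s.
At the highest point the vertical velocity is zero, so v_y² = 2 g h_max.
h_max = (31.904)² / (2 × 9.8) = 1017.9 / 19.60 = 51.93 m.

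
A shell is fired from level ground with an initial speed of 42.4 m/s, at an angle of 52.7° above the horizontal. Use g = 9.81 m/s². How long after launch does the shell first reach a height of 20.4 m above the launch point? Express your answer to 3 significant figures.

v_y0 = 42.4 sin 52.7° = 33.73 m/s.
Set y = v_y0 t − ½ g t² = 20.4: 4.905 t² − 33.73 t + 20.4 = 0.
t = [33.73 ± √(1138 − 400.2)] / 9.81 = (33.73 ± 27.16) / 9.81, giving t = 0.670 s or t = 6.21 s.
The shell is on the way up at the first time, so t = 0.670 s.

0.670 s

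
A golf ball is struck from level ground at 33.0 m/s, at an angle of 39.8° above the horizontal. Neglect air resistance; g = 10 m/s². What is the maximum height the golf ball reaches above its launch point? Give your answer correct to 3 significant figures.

Vertical component of launch velocity: v_y = 33.0 sin 39.8° = 21.12 m/s.
At the highest point the vertical velocity is zero, so v_y² = 2 g h_max.
h_max = (21.12)² / (2 × 10) = 446.1 / 20.00 = 22.3 m.

22.3 m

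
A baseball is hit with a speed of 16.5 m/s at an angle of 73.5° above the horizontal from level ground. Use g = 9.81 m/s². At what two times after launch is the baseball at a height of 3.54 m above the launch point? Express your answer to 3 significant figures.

0.242 s and 2.98 s

v_y0 = 16.5 sin 73.5° = 15.82 m/s.
Set y = v_y0 t − ½ g t² = 3.54: 4.905 t² − 15.82 t + 3.54 = 0.
t = [15.82 ± √(250.3 − 69.45)] / 9.81 = (15.82 ± 13.45) / 9.81, giving t = 0.242 s or t = 2.98 s.
So the baseball is at 3.54 m at t = 0.242 s (rising) and t = 2.98 s (falling).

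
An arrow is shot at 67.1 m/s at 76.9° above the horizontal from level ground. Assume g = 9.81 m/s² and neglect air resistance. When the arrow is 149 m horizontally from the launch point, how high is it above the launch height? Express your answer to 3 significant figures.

169 m

v_x = 67.1 cos 76.9° = 15.21 m/s, v_y0 = 67.1 sin 76.9° = 65.35 m/s.
Time to reach x = 149 m: t = x / v_x = 149 / 15.21 = 9.796 s.
y = v_y0 t − ½ g t² = 65.35×9.796 − 4.905×9.796² = 169 m.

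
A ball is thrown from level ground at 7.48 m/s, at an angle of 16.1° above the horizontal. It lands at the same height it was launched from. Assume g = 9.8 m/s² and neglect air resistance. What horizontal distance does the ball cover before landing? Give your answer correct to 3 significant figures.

3.04 m

For level ground, R = v₀² sin(2θ) / g.
sin(2 × 16.1°) = sin 32.20° = 0.5329.
R = (7.48)² × 0.5329 / 9.8 = 3.04 m.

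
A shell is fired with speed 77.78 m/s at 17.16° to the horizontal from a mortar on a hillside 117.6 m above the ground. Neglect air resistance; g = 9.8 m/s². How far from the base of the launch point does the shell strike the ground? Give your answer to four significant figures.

577.6 m

Components: v_x = 77.78 cos 17.16° = 74.318 m/s, v_y = 77.78 sin 17.16° = 22.948 m/s.
Vertical: 0 = 117.6 + 22.948 t − ½(9.8) t² ⇒ 4.900 t² − 22.948 t − 117.6 = 0.
t = [22.948 + √(526.61 + 2305.0)] / 9.800 = 7.7715 s.
Horizontal: R = v_x · t = 74.318 × 7.7715 = 577.6 m.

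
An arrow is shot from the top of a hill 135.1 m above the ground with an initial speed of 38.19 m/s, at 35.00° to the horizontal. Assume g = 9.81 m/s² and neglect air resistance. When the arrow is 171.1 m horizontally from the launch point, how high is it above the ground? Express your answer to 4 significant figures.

v_x = 38.19 cos 35.00° = 31.283 m/s, v_y0 = 38.19 sin 35.00° = 21.905 m/s.
Time to reach x = 171.1 m: t = x / v_x = 171.1 / 31.283 = 5.4694 s.
y = 135.1 + v_y0 t − ½ g t² = 135.1 + 21.905×5.4694 − 4.905×5.4694² = 108.2 m.

108.2 m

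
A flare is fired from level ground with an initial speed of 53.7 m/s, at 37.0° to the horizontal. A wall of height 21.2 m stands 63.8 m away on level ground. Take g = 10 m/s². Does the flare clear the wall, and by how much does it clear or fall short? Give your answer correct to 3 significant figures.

v_x = 53.7 cos 37.0° = 42.89 m/s; v_y0 = 53.7 sin 37.0° = 32.32 m/s.
Time to reach the wall: t = 63.8 / 42.89 = 1.488 s.
Height at that point: y = 32.32×1.488 − 5.000×1.488² = 37.02 m.
That is 37.02 − 21.2 = 15.8 m above the top of the wall, so the flare clears it.

Yes — it clears the wall by 15.8 m.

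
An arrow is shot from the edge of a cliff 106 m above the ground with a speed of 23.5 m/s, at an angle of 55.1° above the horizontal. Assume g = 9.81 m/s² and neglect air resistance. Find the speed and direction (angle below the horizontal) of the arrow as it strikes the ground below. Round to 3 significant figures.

v_x = 23.5 cos 55.1° = 13.45 m/s (constant).
|v_y| at impact = √((19.27)² + 2×9.81×106) = 49.51 m/s.
Speed = √(13.45² + 49.51²) = 51.3 m/s; angle = arctan(49.51/13.45) = 74.8° below horizontal.

51.3 m/s at 74.8° below the horizontal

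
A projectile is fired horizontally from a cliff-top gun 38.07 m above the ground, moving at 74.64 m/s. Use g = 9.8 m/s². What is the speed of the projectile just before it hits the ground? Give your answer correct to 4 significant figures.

Fall time: t = √(2 × 38.07 / 9.8) = 2.7874 s.
At impact: v_x = 74.64 m/s (unchanged), v_y = g t = 9.8 × 2.7874 = 27.317 m/s.
Speed = √(v_x² + v_y²) = √(5571.1 + 746.22) = 79.48 m/s.

79.48 m/s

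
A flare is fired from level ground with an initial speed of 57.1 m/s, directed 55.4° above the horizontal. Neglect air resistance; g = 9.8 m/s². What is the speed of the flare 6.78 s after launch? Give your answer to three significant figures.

37.8 m/s

v_x = 57.1 cos 55.4° = 32.42 m/s (constant).
v_y(t) = 57.1 sin 55.4° − g t = 47.00 − 9.8 × 6.78 = -19.44 m/s.
Speed = √(v_x² + v_y²) = √(1051 + 377.9) = 37.8 m/s.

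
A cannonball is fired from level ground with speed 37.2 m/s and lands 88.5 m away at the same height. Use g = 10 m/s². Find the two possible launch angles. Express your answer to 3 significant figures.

19.9° and 70.1°

Level-ground range: R = v₀² sin(2θ)/g ⇒ sin 2θ = R g / v₀² = 88.5×10/37.2² = 0.6395.
2θ = arcsin(0.6395) = 39.75° or 180° − 39.75° = 140.25°.
So θ = 19.9° or θ = 70.1°.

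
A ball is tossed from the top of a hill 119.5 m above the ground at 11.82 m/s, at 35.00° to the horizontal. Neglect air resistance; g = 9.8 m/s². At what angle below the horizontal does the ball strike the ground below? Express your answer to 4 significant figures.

v_x = 11.82 cos 35.00° = 9.6824 m/s.
At impact |v_y| = √(v_y0² + 2 g h) = √(6.7797² + 2×9.8×119.5) = 48.869 m/s.
Angle below horizontal = arctan(|v_y| / v_x) = arctan(48.869 / 9.6824) = 78.79°.

78.79°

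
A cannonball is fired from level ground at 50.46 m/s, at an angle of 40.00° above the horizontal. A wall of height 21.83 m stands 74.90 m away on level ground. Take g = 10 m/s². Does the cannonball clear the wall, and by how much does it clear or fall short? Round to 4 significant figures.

Yes — it clears the wall by 22.25 m.

v_x = 50.46 cos 40.00° = 38.655 m/s; v_y0 = 50.46 sin 40.00° = 32.435 m/s.
Time to reach the wall: t = 74.90 / 38.655 = 1.9377 s.
Height at that point: y = 32.435×1.9377 − 5.000×1.9377² = 44.076 m.
That is 44.076 − 21.83 = 22.25 m above the top of the wall, so the cannonball clears it.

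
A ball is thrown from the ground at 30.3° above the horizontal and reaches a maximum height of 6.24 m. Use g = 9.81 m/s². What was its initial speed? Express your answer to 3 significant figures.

At maximum height v_y = 0, so (v₀ sin θ)² = 2 g H.
v₀ sin 30.3° = √(2 × 9.81 × 6.24) = 11.06 m/s.
v₀ = 11.06 / sin 30.3° = 11.06 / 0.5045 = 21.9 m/s.

21.9 m/s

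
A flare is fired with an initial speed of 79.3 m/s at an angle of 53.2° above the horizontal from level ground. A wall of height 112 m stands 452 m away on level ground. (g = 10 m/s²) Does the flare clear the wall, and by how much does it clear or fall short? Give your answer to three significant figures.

Yes — it clears the wall by 39.5 m.

v_x = 79.3 cos 53.2° = 47.50 m/s; v_y0 = 79.3 sin 53.2° = 63.50 m/s.
Time to reach the wall: t = 452 / 47.50 = 9.516 s.
Height at that point: y = 63.50×9.516 − 5.000×9.516² = 151.5 m.
That is 151.5 − 112 = 39.5 m above the top of the wall, so the flare clears it.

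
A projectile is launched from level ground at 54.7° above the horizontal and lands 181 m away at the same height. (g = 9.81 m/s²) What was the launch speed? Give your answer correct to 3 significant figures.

43.4 m/s

On level ground, R = v₀² sin(2θ) / g, so v₀ = √(R g / sin 2θ).
sin(2 × 54.7°) = 0.9432.
v₀ = √(181 × 9.81 / 0.9432) = √1883 = 43.4 m/s.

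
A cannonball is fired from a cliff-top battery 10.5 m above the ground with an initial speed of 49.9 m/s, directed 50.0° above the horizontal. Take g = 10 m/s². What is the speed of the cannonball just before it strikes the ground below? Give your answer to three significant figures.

v_x = 49.9 cos 50.0° = 32.08 m/s is unchanged throughout.
For the vertical component, v_y² = v_y0² + 2 g h = (38.23)² + 2×10×10.5 = 1672, so |v_y| = 40.89 m/s.
Impact speed = √(v_x² + v_y²) = √(1029 + 1672) = 52.0 m/s.

52.0 m/s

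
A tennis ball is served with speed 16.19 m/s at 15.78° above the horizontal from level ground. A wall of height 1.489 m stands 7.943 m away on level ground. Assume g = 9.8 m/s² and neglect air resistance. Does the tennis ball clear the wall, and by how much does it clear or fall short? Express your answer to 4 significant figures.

v_x = 16.19 cos 15.78° = 15.580 m/s; v_y0 = 16.19 sin 15.78° = 4.4028 m/s.
Time to reach the wall: t = 7.943 / 15.580 = 0.50982 s.
Height at that point: y = 4.4028×0.50982 − 4.900×0.50982² = 0.97104 m.
That is 1.489 − 0.97104 = 0.5180 m below the top of the wall, so the tennis ball does not clear it.

No — it falls 0.5180 m short of clearing the wall.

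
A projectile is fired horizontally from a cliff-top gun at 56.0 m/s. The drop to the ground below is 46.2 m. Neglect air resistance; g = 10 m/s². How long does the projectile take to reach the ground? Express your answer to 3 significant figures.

3.04 s

The horizontal speed doesn't affect the fall. With v_y0 = 0, h = ½ g t².
t = √(2 × 46.2 / 10) = √9.240 = 3.04 s.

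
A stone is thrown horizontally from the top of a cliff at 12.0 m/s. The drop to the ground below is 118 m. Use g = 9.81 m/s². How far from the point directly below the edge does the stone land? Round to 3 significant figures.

58.9 m

Initial vertical velocity is zero, so the fall time comes from h = ½ g t²: t = √(2 × 118 / 9.81) = 4.905 s.
Horizontal motion is uniform at 12.0 m/s, so x = 12.0 × 4.905 = 58.9 m.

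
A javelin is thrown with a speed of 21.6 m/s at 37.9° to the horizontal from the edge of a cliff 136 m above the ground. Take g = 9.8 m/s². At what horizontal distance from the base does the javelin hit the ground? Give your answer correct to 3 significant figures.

116 m

Components: v_x = 21.6 cos 37.9° = 17.04 m/s, v_y = 21.6 sin 37.9° = 13.27 m/s.
Vertical: 0 = 136 + 13.27 t − ½(9.8) t² ⇒ 4.900 t² − 13.27 t − 136 = 0.
t = [13.27 + √(176.1 + 2666)] / 9.800 = 6.794 s.
Horizontal: R = v_x · t = 17.04 × 6.794 = 116 m.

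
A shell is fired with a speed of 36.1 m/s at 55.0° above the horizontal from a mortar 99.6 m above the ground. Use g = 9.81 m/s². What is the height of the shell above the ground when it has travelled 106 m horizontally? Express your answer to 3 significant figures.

v_x = 36.1 cos 55.0° = 20.71 m/s, v_y0 = 36.1 sin 55.0° = 29.57 m/s.
Time to reach x = 106 m: t = x / v_x = 106 / 20.71 = 5.118 s.
y = 99.6 + v_y0 t − ½ g t² = 99.6 + 29.57×5.118 − 4.905×5.118² = 122 m.

122 m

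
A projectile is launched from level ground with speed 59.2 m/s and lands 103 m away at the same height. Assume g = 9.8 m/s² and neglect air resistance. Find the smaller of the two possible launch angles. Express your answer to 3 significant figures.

8.37°

Level-ground range: R = v₀² sin(2θ)/g ⇒ sin 2θ = R g / v₀² = 103×9.8/59.2² = 0.2880.
2θ = arcsin(0.2880) = 16.74° or 180° − 16.74° = 163.26°.
So θ = 8.37° or θ = 81.6°.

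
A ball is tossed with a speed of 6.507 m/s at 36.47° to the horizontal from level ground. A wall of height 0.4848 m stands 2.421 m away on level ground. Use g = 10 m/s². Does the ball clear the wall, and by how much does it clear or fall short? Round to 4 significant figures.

v_x = 6.507 cos 36.47° = 5.2327 m/s; v_y0 = 6.507 sin 36.47° = 3.8678 m/s.
Time to reach the wall: t = 2.421 / 5.2327 = 0.46267 s.
Height at that point: y = 3.8678×0.46267 − 5.000×0.46267² = 0.71920 m.
That is 0.71920 − 0.4848 = 0.2344 m above the top of the wall, so the ball clears it.

Yes — it clears the wall by 0.2344 m.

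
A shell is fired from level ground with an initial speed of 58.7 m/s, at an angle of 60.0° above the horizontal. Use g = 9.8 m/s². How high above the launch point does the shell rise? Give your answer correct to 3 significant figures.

132 m

Vertical component of launch velocity: v_y = 58.7 sin 60.0° = 50.84 m/s.
At the highest point the vertical velocity is zero, so v_y² = 2 g h_max.
h_max = (50.84)² / (2 × 9.8) = 2585 / 19.60 = 132 m.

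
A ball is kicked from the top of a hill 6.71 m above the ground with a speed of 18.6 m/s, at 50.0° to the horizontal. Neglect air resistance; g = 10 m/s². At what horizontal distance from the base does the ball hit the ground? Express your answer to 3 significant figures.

Components: v_x = 18.6 cos 50.0° = 11.96 m/s, v_y = 18.6 sin 50.0° = 14.25 m/s.
Vertical: 0 = 6.71 + 14.25 t − ½(10) t² ⇒ 5.000 t² − 14.25 t − 6.71 = 0.
t = [14.25 + √(203.1 + 134.2)] / 10.00 = 3.262 s.
Horizontal: R = v_x · t = 11.96 × 3.262 = 39.0 m.

39.0 m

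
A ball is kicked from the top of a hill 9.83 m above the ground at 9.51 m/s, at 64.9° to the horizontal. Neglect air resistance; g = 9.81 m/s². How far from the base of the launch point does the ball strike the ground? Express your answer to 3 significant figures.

Components: v_x = 9.51 cos 64.9° = 4.034 m/s, v_y = 9.51 sin 64.9° = 8.612 m/s.
Vertical: 0 = 9.83 + 8.612 t − ½(9.81) t² ⇒ 4.905 t² − 8.612 t − 9.83 = 0.
t = [8.612 + √(74.17 + 192.9)] / 9.810 = 2.544 s.
Horizontal: R = v_x · t = 4.034 × 2.544 = 10.3 m.

10.3 m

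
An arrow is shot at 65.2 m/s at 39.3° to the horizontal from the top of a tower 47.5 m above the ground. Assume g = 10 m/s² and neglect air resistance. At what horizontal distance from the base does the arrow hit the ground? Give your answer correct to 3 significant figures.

Components: v_x = 65.2 cos 39.3° = 50.45 m/s, v_y = 65.2 sin 39.3° = 41.30 m/s.
Vertical: 0 = 47.5 + 41.30 t − ½(10) t² ⇒ 5.000 t² − 41.30 t − 47.5 = 0.
t = [41.30 + √(1706 + 950.0)] / 10.00 = 9.284 s.
Horizontal: R = v_x · t = 50.45 × 9.284 = 468 m.

468 m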